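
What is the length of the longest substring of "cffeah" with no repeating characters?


Input: "cffeah"
Sliding window (track last position of each char):
  Position 0 ('c'): window [0,0] length 1 -- new best
  Position 1 ('f'): window [0,1] length 2 -- new best
  Position 2 ('f'): repeat (last at 1), move window start to 2
  Position 2 ('f'): window [2,2] length 1
  Position 3 ('e'): window [2,3] length 2
  Position 4 ('a'): window [2,4] length 3 -- new best
  Position 5 ('h'): window [2,5] length 4 -- new best
Longest substring with no repeats: "feah" with length 4

4


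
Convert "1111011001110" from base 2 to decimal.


Input: "1111011001110" in base 2
Positional expansion:
  Digit '1' (value 1) x 2^12 = 4096
  Digit '1' (value 1) x 2^11 = 2048
  Digit '1' (value 1) x 2^10 = 1024
  Digit '1' (value 1) x 2^9 = 512
  Digit '0' (value 0) x 2^8 = 0
  Digit '1' (value 1) x 2^7 = 128
  Digit '1' (value 1) x 2^6 = 64
  Digit '0' (value 0) x 2^5 = 0
  Digit '0' (value 0) x 2^4 = 0
  Digit '1' (value 1) x 2^3 = 8
  Digit '1' (value 1) x 2^2 = 4
  Digit '1' (value 1) x 2^1 = 2
  Digit '0' (value 0) x 2^0 = 0
Sum = 7886

7886


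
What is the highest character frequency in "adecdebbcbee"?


Input: adecdebbcbee
Character counts:
  'a': 1
  'b': 3
  'c': 2
  'd': 2
  'e': 4
Maximum frequency: 4

4


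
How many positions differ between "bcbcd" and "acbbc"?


Comparing "bcbcd" and "acbbc" position by position:
  Position 0: 'b' vs 'a' => DIFFER
  Position 1: 'c' vs 'c' => same
  Position 2: 'b' vs 'b' => same
  Position 3: 'c' vs 'b' => DIFFER
  Position 4: 'd' vs 'c' => DIFFER
Positions that differ: 3

3


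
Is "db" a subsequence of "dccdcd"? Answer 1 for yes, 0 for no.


Check if "db" is a subsequence of "dccdcd"
Greedy scan:
  Position 0 ('d'): matches sub[0] = 'd'
  Position 1 ('c'): no match needed
  Position 2 ('c'): no match needed
  Position 3 ('d'): no match needed
  Position 4 ('c'): no match needed
  Position 5 ('d'): no match needed
Only matched 1/2 characters => not a subsequence

0


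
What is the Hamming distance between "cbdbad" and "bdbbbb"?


Comparing "cbdbad" and "bdbbbb" position by position:
  Position 0: 'c' vs 'b' => differ
  Position 1: 'b' vs 'd' => differ
  Position 2: 'd' vs 'b' => differ
  Position 3: 'b' vs 'b' => same
  Position 4: 'a' vs 'b' => differ
  Position 5: 'd' vs 'b' => differ
Total differences (Hamming distance): 5

5


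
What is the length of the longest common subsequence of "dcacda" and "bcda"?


LCS of "dcacda" and "bcda"
DP table:
           b    c    d    a
      0    0    0    0    0
  d   0    0    0    1    1
  c   0    0    1    1    1
  a   0    0    1    1    2
  c   0    0    1    1    2
  d   0    0    1    2    2
  a   0    0    1    2    3
LCS length = dp[6][4] = 3

3


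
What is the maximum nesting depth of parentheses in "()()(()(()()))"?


Input: "()()(()(()()))"
Tracking depth:
  Position 0 '(': depth becomes 1
  Position 1 ')': depth becomes 0
  Position 2 '(': depth becomes 1
  Position 3 ')': depth becomes 0
  Position 4 '(': depth becomes 1
  Position 5 '(': depth becomes 2
  Position 6 ')': depth becomes 1
  Position 7 '(': depth becomes 2
  Position 8 '(': depth becomes 3
  Position 9 ')': depth becomes 2
  Position 10 '(': depth becomes 3
  Position 11 ')': depth becomes 2
  Position 12 ')': depth becomes 1
  Position 13 ')': depth becomes 0
Maximum depth reached: 3

3


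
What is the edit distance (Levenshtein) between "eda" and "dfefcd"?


Computing edit distance: "eda" -> "dfefcd"
DP table:
           d    f    e    f    c    d
      0    1    2    3    4    5    6
  e   1    1    2    2    3    4    5
  d   2    1    2    3    3    4    4
  a   3    2    2    3    4    4    5
Edit distance = dp[3][6] = 5

5


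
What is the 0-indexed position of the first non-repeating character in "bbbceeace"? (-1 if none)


Input: bbbceeace
Character frequencies:
  'a': 1
  'b': 3
  'c': 2
  'e': 3
Scanning left to right for freq == 1:
  Position 0 ('b'): freq=3, skip
  Position 1 ('b'): freq=3, skip
  Position 2 ('b'): freq=3, skip
  Position 3 ('c'): freq=2, skip
  Position 4 ('e'): freq=3, skip
  Position 5 ('e'): freq=3, skip
  Position 6 ('a'): unique! => answer = 6

6


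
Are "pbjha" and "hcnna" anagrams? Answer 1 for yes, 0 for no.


Strings: "pbjha", "hcnna"
Sorted first:  abhjp
Sorted second: achnn
Differ at position 1: 'b' vs 'c' => not anagrams

0


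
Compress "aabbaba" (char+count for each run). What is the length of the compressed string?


Input: aabbaba
Runs:
  'a' x 2 => "a2"
  'b' x 2 => "b2"
  'a' x 1 => "a1"
  'b' x 1 => "b1"
  'a' x 1 => "a1"
Compressed: "a2b2a1b1a1"
Compressed length: 10

10


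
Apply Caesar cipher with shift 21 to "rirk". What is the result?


Caesar cipher: shift "rirk" by 21
  'r' (pos 17) + 21 = pos 12 = 'm'
  'i' (pos 8) + 21 = pos 3 = 'd'
  'r' (pos 17) + 21 = pos 12 = 'm'
  'k' (pos 10) + 21 = pos 5 = 'f'
Result: mdmf

mdmf


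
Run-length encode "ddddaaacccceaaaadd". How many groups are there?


Input: ddddaaacccceaaaadd
Scanning for consecutive runs:
  Group 1: 'd' x 4 (positions 0-3)
  Group 2: 'a' x 3 (positions 4-6)
  Group 3: 'c' x 4 (positions 7-10)
  Group 4: 'e' x 1 (positions 11-11)
  Group 5: 'a' x 4 (positions 12-15)
  Group 6: 'd' x 2 (positions 16-17)
Total groups: 6

6


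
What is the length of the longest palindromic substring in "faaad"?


Input: "faaad"
Checking substrings for palindromes:
  [1:4] "aaa" (len 3) => palindrome
  [1:3] "aa" (len 2) => palindrome
  [2:4] "aa" (len 2) => palindrome
Longest palindromic substring: "aaa" with length 3

3


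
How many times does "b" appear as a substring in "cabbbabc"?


Searching for "b" in "cabbbabc"
Scanning each position:
  Position 0: "c" => no
  Position 1: "a" => no
  Position 2: "b" => MATCH
  Position 3: "b" => MATCH
  Position 4: "b" => MATCH
  Position 5: "a" => no
  Position 6: "b" => MATCH
  Position 7: "c" => no
Total occurrences: 4

4


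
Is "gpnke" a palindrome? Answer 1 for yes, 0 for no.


Input: gpnke
Reversed: eknpg
  Compare pos 0 ('g') with pos 4 ('e'): MISMATCH
  Compare pos 1 ('p') with pos 3 ('k'): MISMATCH
Result: not a palindrome

0


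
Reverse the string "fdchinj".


Input: fdchinj
Reading characters right to left:
  Position 6: 'j'
  Position 5: 'n'
  Position 4: 'i'
  Position 3: 'h'
  Position 2: 'c'
  Position 1: 'd'
  Position 0: 'f'
Reversed: jnihcdf

jnihcdf


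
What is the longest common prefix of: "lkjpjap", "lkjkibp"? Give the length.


Words: lkjpjap, lkjkibp
  Position 0: all 'l' => match
  Position 1: all 'k' => match
  Position 2: all 'j' => match
  Position 3: ('p', 'k') => mismatch, stop
LCP = "lkj" (length 3)

3


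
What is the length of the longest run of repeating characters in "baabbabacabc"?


Input: "baabbabacabc"
Scanning for longest run:
  Position 1 ('a'): new char, reset run to 1
  Position 2 ('a'): continues run of 'a', length=2
  Position 3 ('b'): new char, reset run to 1
  Position 4 ('b'): continues run of 'b', length=2
  Position 5 ('a'): new char, reset run to 1
  Position 6 ('b'): new char, reset run to 1
  Position 7 ('a'): new char, reset run to 1
  Position 8 ('c'): new char, reset run to 1
  Position 9 ('a'): new char, reset run to 1
  Position 10 ('b'): new char, reset run to 1
  Position 11 ('c'): new char, reset run to 1
Longest run: 'a' with length 2

2


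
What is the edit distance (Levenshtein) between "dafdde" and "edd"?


Computing edit distance: "dafdde" -> "edd"
DP table:
           e    d    d
      0    1    2    3
  d   1    1    1    2
  a   2    2    2    2
  f   3    3    3    3
  d   4    4    3    3
  d   5    5    4    3
  e   6    5    5    4
Edit distance = dp[6][3] = 4

4


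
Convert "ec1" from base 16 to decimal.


Input: "ec1" in base 16
Positional expansion:
  Digit 'e' (value 14) x 16^2 = 3584
  Digit 'c' (value 12) x 16^1 = 192
  Digit '1' (value 1) x 16^0 = 1
Sum = 3777

3777


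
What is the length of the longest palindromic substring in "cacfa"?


Input: "cacfa"
Checking substrings for palindromes:
  [0:3] "cac" (len 3) => palindrome
Longest palindromic substring: "cac" with length 3

3


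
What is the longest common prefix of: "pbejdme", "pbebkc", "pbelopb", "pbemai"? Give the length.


Words: pbejdme, pbebkc, pbelopb, pbemai
  Position 0: all 'p' => match
  Position 1: all 'b' => match
  Position 2: all 'e' => match
  Position 3: ('j', 'b', 'l', 'm') => mismatch, stop
LCP = "pbe" (length 3)

3


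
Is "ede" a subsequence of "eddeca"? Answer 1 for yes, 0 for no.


Check if "ede" is a subsequence of "eddeca"
Greedy scan:
  Position 0 ('e'): matches sub[0] = 'e'
  Position 1 ('d'): matches sub[1] = 'd'
  Position 2 ('d'): no match needed
  Position 3 ('e'): matches sub[2] = 'e'
  Position 4 ('c'): no match needed
  Position 5 ('a'): no match needed
All 3 characters matched => is a subsequence

1


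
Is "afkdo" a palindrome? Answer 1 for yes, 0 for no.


Input: afkdo
Reversed: odkfa
  Compare pos 0 ('a') with pos 4 ('o'): MISMATCH
  Compare pos 1 ('f') with pos 3 ('d'): MISMATCH
Result: not a palindrome

0


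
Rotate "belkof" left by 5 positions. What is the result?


Input: "belkof", rotate left by 5
First 5 characters: "belko"
Remaining characters: "f"
Concatenate remaining + first: "f" + "belko" = "fbelko"

fbelko


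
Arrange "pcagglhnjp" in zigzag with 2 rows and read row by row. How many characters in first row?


Zigzag "pcagglhnjp" into 2 rows:
Placing characters:
  'p' => row 0
  'c' => row 1
  'a' => row 0
  'g' => row 1
  'g' => row 0
  'l' => row 1
  'h' => row 0
  'n' => row 1
  'j' => row 0
  'p' => row 1
Rows:
  Row 0: "paghj"
  Row 1: "cglnp"
First row length: 5

5


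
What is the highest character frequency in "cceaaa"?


Input: cceaaa
Character counts:
  'a': 3
  'c': 2
  'e': 1
Maximum frequency: 3

3


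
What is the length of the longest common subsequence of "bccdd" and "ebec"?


LCS of "bccdd" and "ebec"
DP table:
           e    b    e    c
      0    0    0    0    0
  b   0    0    1    1    1
  c   0    0    1    1    2
  c   0    0    1    1    2
  d   0    0    1    1    2
  d   0    0    1    1    2
LCS length = dp[5][4] = 2

2


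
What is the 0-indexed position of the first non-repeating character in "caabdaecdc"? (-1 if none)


Input: caabdaecdc
Character frequencies:
  'a': 3
  'b': 1
  'c': 3
  'd': 2
  'e': 1
Scanning left to right for freq == 1:
  Position 0 ('c'): freq=3, skip
  Position 1 ('a'): freq=3, skip
  Position 2 ('a'): freq=3, skip
  Position 3 ('b'): unique! => answer = 3

3


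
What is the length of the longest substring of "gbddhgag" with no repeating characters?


Input: "gbddhgag"
Sliding window (track last position of each char):
  Position 0 ('g'): window [0,0] length 1 -- new best
  Position 1 ('b'): window [0,1] length 2 -- new best
  Position 2 ('d'): window [0,2] length 3 -- new best
  Position 3 ('d'): repeat (last at 2), move window start to 3
  Position 3 ('d'): window [3,3] length 1
  Position 4 ('h'): window [3,4] length 2
  Position 5 ('g'): window [3,5] length 3
  Position 6 ('a'): window [3,6] length 4 -- new best
  Position 7 ('g'): repeat (last at 5), move window start to 6
  Position 7 ('g'): window [6,7] length 2
Longest substring with no repeats: "dhga" with length 4

4


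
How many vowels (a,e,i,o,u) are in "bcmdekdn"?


Input: bcmdekdn
Checking each character:
  'b' at position 0: consonant
  'c' at position 1: consonant
  'm' at position 2: consonant
  'd' at position 3: consonant
  'e' at position 4: vowel (running total: 1)
  'k' at position 5: consonant
  'd' at position 6: consonant
  'n' at position 7: consonant
Total vowels: 1

1


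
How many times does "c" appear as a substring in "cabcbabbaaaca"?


Searching for "c" in "cabcbabbaaaca"
Scanning each position:
  Position 0: "c" => MATCH
  Position 1: "a" => no
  Position 2: "b" => no
  Position 3: "c" => MATCH
  Position 4: "b" => no
  Position 5: "a" => no
  Position 6: "b" => no
  Position 7: "b" => no
  Position 8: "a" => no
  Position 9: "a" => no
  Position 10: "a" => no
  Position 11: "c" => MATCH
  Position 12: "a" => no
Total occurrences: 3

3


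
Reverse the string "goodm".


Input: goodm
Reading characters right to left:
  Position 4: 'm'
  Position 3: 'd'
  Position 2: 'o'
  Position 1: 'o'
  Position 0: 'g'
Reversed: mdoog

mdoog


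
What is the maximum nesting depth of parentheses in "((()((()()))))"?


Input: "((()((()()))))"
Tracking depth:
  Position 0 '(': depth becomes 1
  Position 1 '(': depth becomes 2
  Position 2 '(': depth becomes 3
  Position 3 ')': depth becomes 2
  Position 4 '(': depth becomes 3
  Position 5 '(': depth becomes 4
  Position 6 '(': depth becomes 5
  Position 7 ')': depth becomes 4
  Position 8 '(': depth becomes 5
  Position 9 ')': depth becomes 4
  Position 10 ')': depth becomes 3
  Position 11 ')': depth becomes 2
  Position 12 ')': depth becomes 1
  Position 13 ')': depth becomes 0
Maximum depth reached: 5

5


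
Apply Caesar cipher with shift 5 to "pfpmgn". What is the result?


Caesar cipher: shift "pfpmgn" by 5
  'p' (pos 15) + 5 = pos 20 = 'u'
  'f' (pos 5) + 5 = pos 10 = 'k'
  'p' (pos 15) + 5 = pos 20 = 'u'
  'm' (pos 12) + 5 = pos 17 = 'r'
  'g' (pos 6) + 5 = pos 11 = 'l'
  'n' (pos 13) + 5 = pos 18 = 's'
Result: ukurls

ukurls


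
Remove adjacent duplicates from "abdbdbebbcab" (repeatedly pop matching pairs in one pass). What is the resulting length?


Input: abdbdbebbcab
Stack-based adjacent duplicate removal:
  Read 'a': push. Stack: a
  Read 'b': push. Stack: ab
  Read 'd': push. Stack: abd
  Read 'b': push. Stack: abdb
  Read 'd': push. Stack: abdbd
  Read 'b': push. Stack: abdbdb
  Read 'e': push. Stack: abdbdbe
  Read 'b': push. Stack: abdbdbeb
  Read 'b': matches stack top 'b' => pop. Stack: abdbdbe
  Read 'c': push. Stack: abdbdbec
  Read 'a': push. Stack: abdbdbeca
  Read 'b': push. Stack: abdbdbecab
Final stack: "abdbdbecab" (length 10)

10


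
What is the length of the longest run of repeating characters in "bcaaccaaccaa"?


Input: "bcaaccaaccaa"
Scanning for longest run:
  Position 1 ('c'): new char, reset run to 1
  Position 2 ('a'): new char, reset run to 1
  Position 3 ('a'): continues run of 'a', length=2
  Position 4 ('c'): new char, reset run to 1
  Position 5 ('c'): continues run of 'c', length=2
  Position 6 ('a'): new char, reset run to 1
  Position 7 ('a'): continues run of 'a', length=2
  Position 8 ('c'): new char, reset run to 1
  Position 9 ('c'): continues run of 'c', length=2
  Position 10 ('a'): new char, reset run to 1
  Position 11 ('a'): continues run of 'a', length=2
Longest run: 'a' with length 2

2


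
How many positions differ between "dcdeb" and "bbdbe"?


Comparing "dcdeb" and "bbdbe" position by position:
  Position 0: 'd' vs 'b' => DIFFER
  Position 1: 'c' vs 'b' => DIFFER
  Position 2: 'd' vs 'd' => same
  Position 3: 'e' vs 'b' => DIFFER
  Position 4: 'b' vs 'e' => DIFFER
Positions that differ: 4

4


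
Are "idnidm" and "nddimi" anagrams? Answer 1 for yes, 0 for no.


Strings: "idnidm", "nddimi"
Sorted first:  ddiimn
Sorted second: ddiimn
Sorted forms match => anagrams

1


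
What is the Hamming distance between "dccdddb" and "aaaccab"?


Comparing "dccdddb" and "aaaccab" position by position:
  Position 0: 'd' vs 'a' => differ
  Position 1: 'c' vs 'a' => differ
  Position 2: 'c' vs 'a' => differ
  Position 3: 'd' vs 'c' => differ
  Position 4: 'd' vs 'c' => differ
  Position 5: 'd' vs 'a' => differ
  Position 6: 'b' vs 'b' => same
Total differences (Hamming distance): 6

6


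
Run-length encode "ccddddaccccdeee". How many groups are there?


Input: ccddddaccccdeee
Scanning for consecutive runs:
  Group 1: 'c' x 2 (positions 0-1)
  Group 2: 'd' x 4 (positions 2-5)
  Group 3: 'a' x 1 (positions 6-6)
  Group 4: 'c' x 4 (positions 7-10)
  Group 5: 'd' x 1 (positions 11-11)
  Group 6: 'e' x 3 (positions 12-14)
Total groups: 6

6


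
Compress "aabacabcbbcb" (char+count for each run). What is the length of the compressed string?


Input: aabacabcbbcb
Runs:
  'a' x 2 => "a2"
  'b' x 1 => "b1"
  'a' x 1 => "a1"
  'c' x 1 => "c1"
  'a' x 1 => "a1"
  'b' x 1 => "b1"
  'c' x 1 => "c1"
  'b' x 2 => "b2"
  'c' x 1 => "c1"
  'b' x 1 => "b1"
Compressed: "a2b1a1c1a1b1c1b2c1b1"
Compressed length: 20

20


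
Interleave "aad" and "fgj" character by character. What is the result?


Interleaving "aad" and "fgj":
  Position 0: 'a' from first, 'f' from second => "af"
  Position 1: 'a' from first, 'g' from second => "ag"
  Position 2: 'd' from first, 'j' from second => "dj"
Result: afagdj

afagdj


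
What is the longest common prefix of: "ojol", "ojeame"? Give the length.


Words: ojol, ojeame
  Position 0: all 'o' => match
  Position 1: all 'j' => match
  Position 2: ('o', 'e') => mismatch, stop
LCP = "oj" (length 2)

2


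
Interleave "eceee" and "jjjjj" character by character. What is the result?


Interleaving "eceee" and "jjjjj":
  Position 0: 'e' from first, 'j' from second => "ej"
  Position 1: 'c' from first, 'j' from second => "cj"
  Position 2: 'e' from first, 'j' from second => "ej"
  Position 3: 'e' from first, 'j' from second => "ej"
  Position 4: 'e' from first, 'j' from second => "ej"
Result: ejcjejejej

ejcjejejej


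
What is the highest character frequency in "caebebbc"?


Input: caebebbc
Character counts:
  'a': 1
  'b': 3
  'c': 2
  'e': 2
Maximum frequency: 3

3


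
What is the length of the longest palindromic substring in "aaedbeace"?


Input: "aaedbeace"
Checking substrings for palindromes:
  [0:2] "aa" (len 2) => palindrome
Longest palindromic substring: "aa" with length 2

2


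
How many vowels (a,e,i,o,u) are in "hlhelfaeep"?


Input: hlhelfaeep
Checking each character:
  'h' at position 0: consonant
  'l' at position 1: consonant
  'h' at position 2: consonant
  'e' at position 3: vowel (running total: 1)
  'l' at position 4: consonant
  'f' at position 5: consonant
  'a' at position 6: vowel (running total: 2)
  'e' at position 7: vowel (running total: 3)
  'e' at position 8: vowel (running total: 4)
  'p' at position 9: consonant
Total vowels: 4

4


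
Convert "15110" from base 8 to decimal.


Input: "15110" in base 8
Positional expansion:
  Digit '1' (value 1) x 8^4 = 4096
  Digit '5' (value 5) x 8^3 = 2560
  Digit '1' (value 1) x 8^2 = 64
  Digit '1' (value 1) x 8^1 = 8
  Digit '0' (value 0) x 8^0 = 0
Sum = 6728

6728


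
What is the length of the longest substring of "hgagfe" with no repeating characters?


Input: "hgagfe"
Sliding window (track last position of each char):
  Position 0 ('h'): window [0,0] length 1 -- new best
  Position 1 ('g'): window [0,1] length 2 -- new best
  Position 2 ('a'): window [0,2] length 3 -- new best
  Position 3 ('g'): repeat (last at 1), move window start to 2
  Position 3 ('g'): window [2,3] length 2
  Position 4 ('f'): window [2,4] length 3
  Position 5 ('e'): window [2,5] length 4 -- new best
Longest substring with no repeats: "agfe" with length 4

4


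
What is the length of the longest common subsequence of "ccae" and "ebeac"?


LCS of "ccae" and "ebeac"
DP table:
           e    b    e    a    c
      0    0    0    0    0    0
  c   0    0    0    0    0    1
  c   0    0    0    0    0    1
  a   0    0    0    0    1    1
  e   0    1    1    1    1    1
LCS length = dp[4][5] = 1

1


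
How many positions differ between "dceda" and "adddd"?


Comparing "dceda" and "adddd" position by position:
  Position 0: 'd' vs 'a' => DIFFER
  Position 1: 'c' vs 'd' => DIFFER
  Position 2: 'e' vs 'd' => DIFFER
  Position 3: 'd' vs 'd' => same
  Position 4: 'a' vs 'd' => DIFFER
Positions that differ: 4

4


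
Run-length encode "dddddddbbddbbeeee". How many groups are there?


Input: dddddddbbddbbeeee
Scanning for consecutive runs:
  Group 1: 'd' x 7 (positions 0-6)
  Group 2: 'b' x 2 (positions 7-8)
  Group 3: 'd' x 2 (positions 9-10)
  Group 4: 'b' x 2 (positions 11-12)
  Group 5: 'e' x 4 (positions 13-16)
Total groups: 5

5


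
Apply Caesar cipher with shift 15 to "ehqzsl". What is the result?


Caesar cipher: shift "ehqzsl" by 15
  'e' (pos 4) + 15 = pos 19 = 't'
  'h' (pos 7) + 15 = pos 22 = 'w'
  'q' (pos 16) + 15 = pos 5 = 'f'
  'z' (pos 25) + 15 = pos 14 = 'o'
  's' (pos 18) + 15 = pos 7 = 'h'
  'l' (pos 11) + 15 = pos 0 = 'a'
Result: twfoha

twfoha


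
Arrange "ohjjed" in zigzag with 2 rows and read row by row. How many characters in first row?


Zigzag "ohjjed" into 2 rows:
Placing characters:
  'o' => row 0
  'h' => row 1
  'j' => row 0
  'j' => row 1
  'e' => row 0
  'd' => row 1
Rows:
  Row 0: "oje"
  Row 1: "hjd"
First row length: 3

3


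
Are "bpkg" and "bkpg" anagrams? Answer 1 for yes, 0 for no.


Strings: "bpkg", "bkpg"
Sorted first:  bgkp
Sorted second: bgkp
Sorted forms match => anagrams

1


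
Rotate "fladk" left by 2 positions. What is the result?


Input: "fladk", rotate left by 2
First 2 characters: "fl"
Remaining characters: "adk"
Concatenate remaining + first: "adk" + "fl" = "adkfl"

adkfl


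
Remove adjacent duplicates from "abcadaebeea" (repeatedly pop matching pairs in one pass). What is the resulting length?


Input: abcadaebeea
Stack-based adjacent duplicate removal:
  Read 'a': push. Stack: a
  Read 'b': push. Stack: ab
  Read 'c': push. Stack: abc
  Read 'a': push. Stack: abca
  Read 'd': push. Stack: abcad
  Read 'a': push. Stack: abcada
  Read 'e': push. Stack: abcadae
  Read 'b': push. Stack: abcadaeb
  Read 'e': push. Stack: abcadaebe
  Read 'e': matches stack top 'e' => pop. Stack: abcadaeb
  Read 'a': push. Stack: abcadaeba
Final stack: "abcadaeba" (length 9)

9


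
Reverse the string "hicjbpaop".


Input: hicjbpaop
Reading characters right to left:
  Position 8: 'p'
  Position 7: 'o'
  Position 6: 'a'
  Position 5: 'p'
  Position 4: 'b'
  Position 3: 'j'
  Position 2: 'c'
  Position 1: 'i'
  Position 0: 'h'
Reversed: poapbjcih

poapbjcih


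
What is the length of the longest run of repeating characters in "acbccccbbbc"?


Input: "acbccccbbbc"
Scanning for longest run:
  Position 1 ('c'): new char, reset run to 1
  Position 2 ('b'): new char, reset run to 1
  Position 3 ('c'): new char, reset run to 1
  Position 4 ('c'): continues run of 'c', length=2
  Position 5 ('c'): continues run of 'c', length=3
  Position 6 ('c'): continues run of 'c', length=4
  Position 7 ('b'): new char, reset run to 1
  Position 8 ('b'): continues run of 'b', length=2
  Position 9 ('b'): continues run of 'b', length=3
  Position 10 ('c'): new char, reset run to 1
Longest run: 'c' with length 4

4


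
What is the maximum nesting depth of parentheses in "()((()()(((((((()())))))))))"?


Input: "()((()()(((((((()())))))))))"
Tracking depth:
  Position 0 '(': depth becomes 1
  Position 1 ')': depth becomes 0
  Position 2 '(': depth becomes 1
  Position 3 '(': depth becomes 2
  Position 4 '(': depth becomes 3
  Position 5 ')': depth becomes 2
  Position 6 '(': depth becomes 3
  Position 7 ')': depth becomes 2
  Position 8 '(': depth becomes 3
  Position 9 '(': depth becomes 4
  Position 10 '(': depth becomes 5
  Position 11 '(': depth becomes 6
  Position 12 '(': depth becomes 7
  Position 13 '(': depth becomes 8
  Position 14 '(': depth becomes 9
  Position 15 '(': depth becomes 10
  Position 16 ')': depth becomes 9
  Position 17 '(': depth becomes 10
  Position 18 ')': depth becomes 9
  Position 19 ')': depth becomes 8
  Position 20 ')': depth becomes 7
  Position 21 ')': depth becomes 6
  Position 22 ')': depth becomes 5
  Position 23 ')': depth becomes 4
  Position 24 ')': depth becomes 3
  Position 25 ')': depth becomes 2
  Position 26 ')': depth becomes 1
  Position 27 ')': depth becomes 0
Maximum depth reached: 10

10


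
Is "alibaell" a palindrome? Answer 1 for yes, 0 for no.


Input: alibaell
Reversed: lleabila
  Compare pos 0 ('a') with pos 7 ('l'): MISMATCH
  Compare pos 1 ('l') with pos 6 ('l'): match
  Compare pos 2 ('i') with pos 5 ('e'): MISMATCH
  Compare pos 3 ('b') with pos 4 ('a'): MISMATCH
Result: not a palindrome

0


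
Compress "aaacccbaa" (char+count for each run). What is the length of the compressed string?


Input: aaacccbaa
Runs:
  'a' x 3 => "a3"
  'c' x 3 => "c3"
  'b' x 1 => "b1"
  'a' x 2 => "a2"
Compressed: "a3c3b1a2"
Compressed length: 8

8


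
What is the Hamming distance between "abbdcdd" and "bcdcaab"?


Comparing "abbdcdd" and "bcdcaab" position by position:
  Position 0: 'a' vs 'b' => differ
  Position 1: 'b' vs 'c' => differ
  Position 2: 'b' vs 'd' => differ
  Position 3: 'd' vs 'c' => differ
  Position 4: 'c' vs 'a' => differ
  Position 5: 'd' vs 'a' => differ
  Position 6: 'd' vs 'b' => differ
Total differences (Hamming distance): 7

7


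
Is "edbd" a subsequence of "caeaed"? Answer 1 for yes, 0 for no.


Check if "edbd" is a subsequence of "caeaed"
Greedy scan:
  Position 0 ('c'): no match needed
  Position 1 ('a'): no match needed
  Position 2 ('e'): matches sub[0] = 'e'
  Position 3 ('a'): no match needed
  Position 4 ('e'): no match needed
  Position 5 ('d'): matches sub[1] = 'd'
Only matched 2/4 characters => not a subsequence

0


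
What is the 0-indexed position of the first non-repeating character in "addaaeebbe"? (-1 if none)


Input: addaaeebbe
Character frequencies:
  'a': 3
  'b': 2
  'd': 2
  'e': 3
Scanning left to right for freq == 1:
  Position 0 ('a'): freq=3, skip
  Position 1 ('d'): freq=2, skip
  Position 2 ('d'): freq=2, skip
  Position 3 ('a'): freq=3, skip
  Position 4 ('a'): freq=3, skip
  Position 5 ('e'): freq=3, skip
  Position 6 ('e'): freq=3, skip
  Position 7 ('b'): freq=2, skip
  Position 8 ('b'): freq=2, skip
  Position 9 ('e'): freq=3, skip
  No unique character found => answer = -1

-1


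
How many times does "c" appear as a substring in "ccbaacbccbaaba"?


Searching for "c" in "ccbaacbccbaaba"
Scanning each position:
  Position 0: "c" => MATCH
  Position 1: "c" => MATCH
  Position 2: "b" => no
  Position 3: "a" => no
  Position 4: "a" => no
  Position 5: "c" => MATCH
  Position 6: "b" => no
  Position 7: "c" => MATCH
  Position 8: "c" => MATCH
  Position 9: "b" => no
  Position 10: "a" => no
  Position 11: "a" => no
  Position 12: "b" => no
  Position 13: "a" => no
Total occurrences: 5

5


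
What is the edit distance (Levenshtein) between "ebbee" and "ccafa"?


Computing edit distance: "ebbee" -> "ccafa"
DP table:
           c    c    a    f    a
      0    1    2    3    4    5
  e   1    1    2    3    4    5
  b   2    2    2    3    4    5
  b   3    3    3    3    4    5
  e   4    4    4    4    4    5
  e   5    5    5    5    5    5
Edit distance = dp[5][5] = 5

5


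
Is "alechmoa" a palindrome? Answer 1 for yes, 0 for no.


Input: alechmoa
Reversed: aomhcela
  Compare pos 0 ('a') with pos 7 ('a'): match
  Compare pos 1 ('l') with pos 6 ('o'): MISMATCH
  Compare pos 2 ('e') with pos 5 ('m'): MISMATCH
  Compare pos 3 ('c') with pos 4 ('h'): MISMATCH
Result: not a palindrome

0


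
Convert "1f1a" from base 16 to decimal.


Input: "1f1a" in base 16
Positional expansion:
  Digit '1' (value 1) x 16^3 = 4096
  Digit 'f' (value 15) x 16^2 = 3840
  Digit '1' (value 1) x 16^1 = 16
  Digit 'a' (value 10) x 16^0 = 10
Sum = 7962

7962


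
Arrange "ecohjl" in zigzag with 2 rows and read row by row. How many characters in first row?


Zigzag "ecohjl" into 2 rows:
Placing characters:
  'e' => row 0
  'c' => row 1
  'o' => row 0
  'h' => row 1
  'j' => row 0
  'l' => row 1
Rows:
  Row 0: "eoj"
  Row 1: "chl"
First row length: 3

3


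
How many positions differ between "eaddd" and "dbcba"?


Comparing "eaddd" and "dbcba" position by position:
  Position 0: 'e' vs 'd' => DIFFER
  Position 1: 'a' vs 'b' => DIFFER
  Position 2: 'd' vs 'c' => DIFFER
  Position 3: 'd' vs 'b' => DIFFER
  Position 4: 'd' vs 'a' => DIFFER
Positions that differ: 5

5


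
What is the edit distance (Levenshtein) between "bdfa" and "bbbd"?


Computing edit distance: "bdfa" -> "bbbd"
DP table:
           b    b    b    d
      0    1    2    3    4
  b   1    0    1    2    3
  d   2    1    1    2    2
  f   3    2    2    2    3
  a   4    3    3    3    3
Edit distance = dp[4][4] = 3

3


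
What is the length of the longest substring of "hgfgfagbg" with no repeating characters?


Input: "hgfgfagbg"
Sliding window (track last position of each char):
  Position 0 ('h'): window [0,0] length 1 -- new best
  Position 1 ('g'): window [0,1] length 2 -- new best
  Position 2 ('f'): window [0,2] length 3 -- new best
  Position 3 ('g'): repeat (last at 1), move window start to 2
  Position 3 ('g'): window [2,3] length 2
  Position 4 ('f'): repeat (last at 2), move window start to 3
  Position 4 ('f'): window [3,4] length 2
  Position 5 ('a'): window [3,5] length 3
  Position 6 ('g'): repeat (last at 3), move window start to 4
  Position 6 ('g'): window [4,6] length 3
  Position 7 ('b'): window [4,7] length 4 -- new best
  Position 8 ('g'): repeat (last at 6), move window start to 7
  Position 8 ('g'): window [7,8] length 2
Longest substring with no repeats: "fagb" with length 4

4


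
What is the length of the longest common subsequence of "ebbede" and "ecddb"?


LCS of "ebbede" and "ecddb"
DP table:
           e    c    d    d    b
      0    0    0    0    0    0
  e   0    1    1    1    1    1
  b   0    1    1    1    1    2
  b   0    1    1    1    1    2
  e   0    1    1    1    1    2
  d   0    1    1    2    2    2
  e   0    1    1    2    2    2
LCS length = dp[6][5] = 2

2


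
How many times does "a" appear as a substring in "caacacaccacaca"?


Searching for "a" in "caacacaccacaca"
Scanning each position:
  Position 0: "c" => no
  Position 1: "a" => MATCH
  Position 2: "a" => MATCH
  Position 3: "c" => no
  Position 4: "a" => MATCH
  Position 5: "c" => no
  Position 6: "a" => MATCH
  Position 7: "c" => no
  Position 8: "c" => no
  Position 9: "a" => MATCH
  Position 10: "c" => no
  Position 11: "a" => MATCH
  Position 12: "c" => no
  Position 13: "a" => MATCH
Total occurrences: 7

7


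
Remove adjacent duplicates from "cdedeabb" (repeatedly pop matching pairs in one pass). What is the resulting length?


Input: cdedeabb
Stack-based adjacent duplicate removal:
  Read 'c': push. Stack: c
  Read 'd': push. Stack: cd
  Read 'e': push. Stack: cde
  Read 'd': push. Stack: cded
  Read 'e': push. Stack: cdede
  Read 'a': push. Stack: cdedea
  Read 'b': push. Stack: cdedeab
  Read 'b': matches stack top 'b' => pop. Stack: cdedea
Final stack: "cdedea" (length 6)

6


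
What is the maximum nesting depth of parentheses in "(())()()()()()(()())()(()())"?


Input: "(())()()()()()(()())()(()())"
Tracking depth:
  Position 0 '(': depth becomes 1
  Position 1 '(': depth becomes 2
  Position 2 ')': depth becomes 1
  Position 3 ')': depth becomes 0
  Position 4 '(': depth becomes 1
  Position 5 ')': depth becomes 0
  Position 6 '(': depth becomes 1
  Position 7 ')': depth becomes 0
  Position 8 '(': depth becomes 1
  Position 9 ')': depth becomes 0
  Position 10 '(': depth becomes 1
  Position 11 ')': depth becomes 0
  Position 12 '(': depth becomes 1
  Position 13 ')': depth becomes 0
  Position 14 '(': depth becomes 1
  Position 15 '(': depth becomes 2
  Position 16 ')': depth becomes 1
  Position 17 '(': depth becomes 2
  Position 18 ')': depth becomes 1
  Position 19 ')': depth becomes 0
  Position 20 '(': depth becomes 1
  Position 21 ')': depth becomes 0
  Position 22 '(': depth becomes 1
  Position 23 '(': depth becomes 2
  Position 24 ')': depth becomes 1
  Position 25 '(': depth becomes 2
  Position 26 ')': depth becomes 1
  Position 27 ')': depth becomes 0
Maximum depth reached: 2

2


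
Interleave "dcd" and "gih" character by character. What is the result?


Interleaving "dcd" and "gih":
  Position 0: 'd' from first, 'g' from second => "dg"
  Position 1: 'c' from first, 'i' from second => "ci"
  Position 2: 'd' from first, 'h' from second => "dh"
Result: dgcidh

dgcidh


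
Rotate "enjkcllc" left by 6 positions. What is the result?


Input: "enjkcllc", rotate left by 6
First 6 characters: "enjkcl"
Remaining characters: "lc"
Concatenate remaining + first: "lc" + "enjkcl" = "lcenjkcl"

lcenjkcl


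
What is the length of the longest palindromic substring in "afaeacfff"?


Input: "afaeacfff"
Checking substrings for palindromes:
  [0:3] "afa" (len 3) => palindrome
  [2:5] "aea" (len 3) => palindrome
  [6:9] "fff" (len 3) => palindrome
  [6:8] "ff" (len 2) => palindrome
  [7:9] "ff" (len 2) => palindrome
Longest palindromic substring: "afa" with length 3

3


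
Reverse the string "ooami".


Input: ooami
Reading characters right to left:
  Position 4: 'i'
  Position 3: 'm'
  Position 2: 'a'
  Position 1: 'o'
  Position 0: 'o'
Reversed: imaoo

imaoo


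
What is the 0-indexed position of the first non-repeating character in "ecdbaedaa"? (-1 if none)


Input: ecdbaedaa
Character frequencies:
  'a': 3
  'b': 1
  'c': 1
  'd': 2
  'e': 2
Scanning left to right for freq == 1:
  Position 0 ('e'): freq=2, skip
  Position 1 ('c'): unique! => answer = 1

1


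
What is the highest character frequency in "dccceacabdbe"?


Input: dccceacabdbe
Character counts:
  'a': 2
  'b': 2
  'c': 4
  'd': 2
  'e': 2
Maximum frequency: 4

4


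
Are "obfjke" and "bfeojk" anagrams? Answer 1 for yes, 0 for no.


Strings: "obfjke", "bfeojk"
Sorted first:  befjko
Sorted second: befjko
Sorted forms match => anagrams

1


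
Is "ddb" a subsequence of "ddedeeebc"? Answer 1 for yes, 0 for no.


Check if "ddb" is a subsequence of "ddedeeebc"
Greedy scan:
  Position 0 ('d'): matches sub[0] = 'd'
  Position 1 ('d'): matches sub[1] = 'd'
  Position 2 ('e'): no match needed
  Position 3 ('d'): no match needed
  Position 4 ('e'): no match needed
  Position 5 ('e'): no match needed
  Position 6 ('e'): no match needed
  Position 7 ('b'): matches sub[2] = 'b'
  Position 8 ('c'): no match needed
All 3 characters matched => is a subsequence

1


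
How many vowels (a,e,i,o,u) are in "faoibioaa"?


Input: faoibioaa
Checking each character:
  'f' at position 0: consonant
  'a' at position 1: vowel (running total: 1)
  'o' at position 2: vowel (running total: 2)
  'i' at position 3: vowel (running total: 3)
  'b' at position 4: consonant
  'i' at position 5: vowel (running total: 4)
  'o' at position 6: vowel (running total: 5)
  'a' at position 7: vowel (running total: 6)
  'a' at position 8: vowel (running total: 7)
Total vowels: 7

7


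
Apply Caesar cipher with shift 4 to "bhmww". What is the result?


Caesar cipher: shift "bhmww" by 4
  'b' (pos 1) + 4 = pos 5 = 'f'
  'h' (pos 7) + 4 = pos 11 = 'l'
  'm' (pos 12) + 4 = pos 16 = 'q'
  'w' (pos 22) + 4 = pos 0 = 'a'
  'w' (pos 22) + 4 = pos 0 = 'a'
Result: flqaa

flqaa


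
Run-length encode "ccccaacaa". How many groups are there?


Input: ccccaacaa
Scanning for consecutive runs:
  Group 1: 'c' x 4 (positions 0-3)
  Group 2: 'a' x 2 (positions 4-5)
  Group 3: 'c' x 1 (positions 6-6)
  Group 4: 'a' x 2 (positions 7-8)
Total groups: 4

4


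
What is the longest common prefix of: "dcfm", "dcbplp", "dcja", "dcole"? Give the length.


Words: dcfm, dcbplp, dcja, dcole
  Position 0: all 'd' => match
  Position 1: all 'c' => match
  Position 2: ('f', 'b', 'j', 'o') => mismatch, stop
LCP = "dc" (length 2)

2


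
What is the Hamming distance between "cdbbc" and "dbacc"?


Comparing "cdbbc" and "dbacc" position by position:
  Position 0: 'c' vs 'd' => differ
  Position 1: 'd' vs 'b' => differ
  Position 2: 'b' vs 'a' => differ
  Position 3: 'b' vs 'c' => differ
  Position 4: 'c' vs 'c' => same
Total differences (Hamming distance): 4

4


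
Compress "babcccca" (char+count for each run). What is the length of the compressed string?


Input: babcccca
Runs:
  'b' x 1 => "b1"
  'a' x 1 => "a1"
  'b' x 1 => "b1"
  'c' x 4 => "c4"
  'a' x 1 => "a1"
Compressed: "b1a1b1c4a1"
Compressed length: 10

10


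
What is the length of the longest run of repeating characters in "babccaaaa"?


Input: "babccaaaa"
Scanning for longest run:
  Position 1 ('a'): new char, reset run to 1
  Position 2 ('b'): new char, reset run to 1
  Position 3 ('c'): new char, reset run to 1
  Position 4 ('c'): continues run of 'c', length=2
  Position 5 ('a'): new char, reset run to 1
  Position 6 ('a'): continues run of 'a', length=2
  Position 7 ('a'): continues run of 'a', length=3
  Position 8 ('a'): continues run of 'a', length=4
Longest run: 'a' with length 4

4


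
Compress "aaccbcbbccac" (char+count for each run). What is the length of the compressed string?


Input: aaccbcbbccac
Runs:
  'a' x 2 => "a2"
  'c' x 2 => "c2"
  'b' x 1 => "b1"
  'c' x 1 => "c1"
  'b' x 2 => "b2"
  'c' x 2 => "c2"
  'a' x 1 => "a1"
  'c' x 1 => "c1"
Compressed: "a2c2b1c1b2c2a1c1"
Compressed length: 16

16


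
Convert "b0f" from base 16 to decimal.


Input: "b0f" in base 16
Positional expansion:
  Digit 'b' (value 11) x 16^2 = 2816
  Digit '0' (value 0) x 16^1 = 0
  Digit 'f' (value 15) x 16^0 = 15
Sum = 2831

2831


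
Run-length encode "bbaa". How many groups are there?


Input: bbaa
Scanning for consecutive runs:
  Group 1: 'b' x 2 (positions 0-1)
  Group 2: 'a' x 2 (positions 2-3)
Total groups: 2

2


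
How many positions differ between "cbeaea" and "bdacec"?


Comparing "cbeaea" and "bdacec" position by position:
  Position 0: 'c' vs 'b' => DIFFER
  Position 1: 'b' vs 'd' => DIFFER
  Position 2: 'e' vs 'a' => DIFFER
  Position 3: 'a' vs 'c' => DIFFER
  Position 4: 'e' vs 'e' => same
  Position 5: 'a' vs 'c' => DIFFER
Positions that differ: 5

5


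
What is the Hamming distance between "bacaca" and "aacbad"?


Comparing "bacaca" and "aacbad" position by position:
  Position 0: 'b' vs 'a' => differ
  Position 1: 'a' vs 'a' => same
  Position 2: 'c' vs 'c' => same
  Position 3: 'a' vs 'b' => differ
  Position 4: 'c' vs 'a' => differ
  Position 5: 'a' vs 'd' => differ
Total differences (Hamming distance): 4

4


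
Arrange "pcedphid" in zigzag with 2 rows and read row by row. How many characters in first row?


Zigzag "pcedphid" into 2 rows:
Placing characters:
  'p' => row 0
  'c' => row 1
  'e' => row 0
  'd' => row 1
  'p' => row 0
  'h' => row 1
  'i' => row 0
  'd' => row 1
Rows:
  Row 0: "pepi"
  Row 1: "cdhd"
First row length: 4

4


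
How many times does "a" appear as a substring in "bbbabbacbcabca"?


Searching for "a" in "bbbabbacbcabca"
Scanning each position:
  Position 0: "b" => no
  Position 1: "b" => no
  Position 2: "b" => no
  Position 3: "a" => MATCH
  Position 4: "b" => no
  Position 5: "b" => no
  Position 6: "a" => MATCH
  Position 7: "c" => no
  Position 8: "b" => no
  Position 9: "c" => no
  Position 10: "a" => MATCH
  Position 11: "b" => no
  Position 12: "c" => no
  Position 13: "a" => MATCH
Total occurrences: 4

4


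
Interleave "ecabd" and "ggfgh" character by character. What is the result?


Interleaving "ecabd" and "ggfgh":
  Position 0: 'e' from first, 'g' from second => "eg"
  Position 1: 'c' from first, 'g' from second => "cg"
  Position 2: 'a' from first, 'f' from second => "af"
  Position 3: 'b' from first, 'g' from second => "bg"
  Position 4: 'd' from first, 'h' from second => "dh"
Result: egcgafbgdh

egcgafbgdh


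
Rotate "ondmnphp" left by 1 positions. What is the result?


Input: "ondmnphp", rotate left by 1
First 1 characters: "o"
Remaining characters: "ndmnphp"
Concatenate remaining + first: "ndmnphp" + "o" = "ndmnphpo"

ndmnphpo


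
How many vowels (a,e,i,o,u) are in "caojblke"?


Input: caojblke
Checking each character:
  'c' at position 0: consonant
  'a' at position 1: vowel (running total: 1)
  'o' at position 2: vowel (running total: 2)
  'j' at position 3: consonant
  'b' at position 4: consonant
  'l' at position 5: consonant
  'k' at position 6: consonant
  'e' at position 7: vowel (running total: 3)
Total vowels: 3

3


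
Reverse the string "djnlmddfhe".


Input: djnlmddfhe
Reading characters right to left:
  Position 9: 'e'
  Position 8: 'h'
  Position 7: 'f'
  Position 6: 'd'
  Position 5: 'd'
  Position 4: 'm'
  Position 3: 'l'
  Position 2: 'n'
  Position 1: 'j'
  Position 0: 'd'
Reversed: ehfddmlnjd

ehfddmlnjd
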